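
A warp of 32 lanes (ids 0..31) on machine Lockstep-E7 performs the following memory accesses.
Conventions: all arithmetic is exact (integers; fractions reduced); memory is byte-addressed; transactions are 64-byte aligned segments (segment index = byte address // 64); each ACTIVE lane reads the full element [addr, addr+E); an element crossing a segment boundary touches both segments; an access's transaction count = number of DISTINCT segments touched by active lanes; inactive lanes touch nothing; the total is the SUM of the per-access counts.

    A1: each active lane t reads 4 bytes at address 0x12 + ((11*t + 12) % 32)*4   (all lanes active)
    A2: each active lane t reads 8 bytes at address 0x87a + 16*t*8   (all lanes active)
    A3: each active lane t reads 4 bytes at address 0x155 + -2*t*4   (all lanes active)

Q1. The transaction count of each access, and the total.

A1: 3 transactions
A2: 64 transactions
A3: 5 transactions

Answer: 3,64,5; total 72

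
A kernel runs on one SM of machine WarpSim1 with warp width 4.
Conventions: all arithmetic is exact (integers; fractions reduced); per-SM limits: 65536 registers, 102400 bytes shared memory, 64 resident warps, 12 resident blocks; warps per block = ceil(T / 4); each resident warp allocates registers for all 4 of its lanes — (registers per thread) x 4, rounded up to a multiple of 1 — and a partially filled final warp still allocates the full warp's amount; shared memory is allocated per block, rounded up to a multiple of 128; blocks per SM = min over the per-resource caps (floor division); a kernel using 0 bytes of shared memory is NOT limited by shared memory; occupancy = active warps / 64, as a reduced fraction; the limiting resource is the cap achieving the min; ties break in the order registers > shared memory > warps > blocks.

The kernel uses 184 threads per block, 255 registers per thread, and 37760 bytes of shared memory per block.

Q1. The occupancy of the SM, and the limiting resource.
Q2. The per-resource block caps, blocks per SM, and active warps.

Answer: occupancy 23/32, limited by registers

registers: 1 block
shared memory: 2 blocks
warps: 1 block
blocks: 12 blocks

Answer: 1 block, 46 active warps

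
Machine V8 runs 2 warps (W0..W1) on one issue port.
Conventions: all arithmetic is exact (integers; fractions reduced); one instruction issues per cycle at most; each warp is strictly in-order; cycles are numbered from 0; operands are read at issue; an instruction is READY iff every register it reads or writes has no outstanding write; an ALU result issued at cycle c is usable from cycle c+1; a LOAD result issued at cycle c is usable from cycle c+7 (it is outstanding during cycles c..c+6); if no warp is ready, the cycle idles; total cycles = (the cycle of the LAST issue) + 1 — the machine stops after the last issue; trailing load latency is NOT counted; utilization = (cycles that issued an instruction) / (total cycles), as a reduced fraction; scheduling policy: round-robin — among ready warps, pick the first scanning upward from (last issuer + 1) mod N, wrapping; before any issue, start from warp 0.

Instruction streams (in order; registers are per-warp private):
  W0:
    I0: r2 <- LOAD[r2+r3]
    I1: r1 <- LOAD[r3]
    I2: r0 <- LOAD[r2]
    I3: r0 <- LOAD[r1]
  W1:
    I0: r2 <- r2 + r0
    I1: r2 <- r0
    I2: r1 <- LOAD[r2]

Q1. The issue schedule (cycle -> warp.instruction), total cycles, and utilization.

cycle 0: W0.I0
cycle 1: W1.I0
cycle 2: W0.I1
cycle 3: W1.I1
cycle 4: W1.I2
cycle 5: idle
cycle 6: idle
cycle 7: W0.I2
cycle 8: idle
cycle 9: idle
cycle 10: idle
cycle 11: idle
cycle 12: idle
cycle 13: idle
cycle 14: W0.I3

Answer: 15 cycles, utilization 7/15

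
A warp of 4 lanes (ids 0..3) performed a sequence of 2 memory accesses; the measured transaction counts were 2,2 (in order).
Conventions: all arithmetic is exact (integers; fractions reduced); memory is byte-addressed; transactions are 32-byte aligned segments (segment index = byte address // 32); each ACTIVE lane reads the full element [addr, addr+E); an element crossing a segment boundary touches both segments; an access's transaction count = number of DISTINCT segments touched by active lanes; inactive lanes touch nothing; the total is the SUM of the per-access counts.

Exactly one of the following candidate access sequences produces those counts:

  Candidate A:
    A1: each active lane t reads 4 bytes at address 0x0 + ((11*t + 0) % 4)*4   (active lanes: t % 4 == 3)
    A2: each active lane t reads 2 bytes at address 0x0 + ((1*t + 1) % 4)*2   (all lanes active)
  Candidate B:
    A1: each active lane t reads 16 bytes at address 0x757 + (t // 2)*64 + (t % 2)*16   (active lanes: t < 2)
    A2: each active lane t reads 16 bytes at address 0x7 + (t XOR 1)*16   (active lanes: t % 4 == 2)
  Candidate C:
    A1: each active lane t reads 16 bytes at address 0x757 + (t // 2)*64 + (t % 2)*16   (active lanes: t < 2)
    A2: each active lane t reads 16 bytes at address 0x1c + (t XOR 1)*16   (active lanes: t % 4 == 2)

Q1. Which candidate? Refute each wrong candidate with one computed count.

A: A1 gives 1 transaction, not 2
C: A2 gives 1 transaction, not 2
B: all counts match (2,2)

Answer: B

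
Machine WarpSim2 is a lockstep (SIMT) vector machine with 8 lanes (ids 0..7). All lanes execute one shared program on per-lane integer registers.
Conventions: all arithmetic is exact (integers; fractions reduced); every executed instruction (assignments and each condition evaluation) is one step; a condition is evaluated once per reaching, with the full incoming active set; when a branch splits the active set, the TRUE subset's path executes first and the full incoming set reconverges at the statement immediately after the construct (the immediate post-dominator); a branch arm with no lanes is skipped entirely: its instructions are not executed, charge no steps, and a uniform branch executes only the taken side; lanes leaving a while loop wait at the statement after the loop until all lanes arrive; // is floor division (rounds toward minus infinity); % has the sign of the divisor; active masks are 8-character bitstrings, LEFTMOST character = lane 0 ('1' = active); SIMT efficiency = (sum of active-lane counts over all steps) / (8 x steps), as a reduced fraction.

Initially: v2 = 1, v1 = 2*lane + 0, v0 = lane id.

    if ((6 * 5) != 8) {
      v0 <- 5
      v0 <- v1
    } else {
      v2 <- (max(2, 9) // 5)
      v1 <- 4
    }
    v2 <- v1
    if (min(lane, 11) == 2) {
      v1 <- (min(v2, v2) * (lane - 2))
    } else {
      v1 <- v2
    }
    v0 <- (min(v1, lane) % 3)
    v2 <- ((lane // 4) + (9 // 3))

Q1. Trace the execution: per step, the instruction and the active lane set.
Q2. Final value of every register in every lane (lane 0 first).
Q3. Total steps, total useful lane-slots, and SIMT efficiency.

step 0: eval ((6 * 5) != 8)          11111111
step 1: v0 <- 5                      11111111
step 2: v0 <- v1                     11111111
step 3: v2 <- v1                     11111111
step 4: eval (min(lane, 11) == 2)    11111111
step 5: v1 <- (min(v2, v2) * (lane - 2)) 00100000
step 6: v1 <- v2                     11011111
step 7: v0 <- (min(v1, lane) % 3)    11111111
step 8: v2 <- ((lane // 4) + (9 // 3)) 11111111

Answer: 9 steps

v2: 3,3,3,3,4,4,4,4
v1: 0,2,0,6,8,10,12,14
v0: 0,1,0,0,1,2,0,1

steps = 9; useful = 64; efficiency = 64/72 = 8/9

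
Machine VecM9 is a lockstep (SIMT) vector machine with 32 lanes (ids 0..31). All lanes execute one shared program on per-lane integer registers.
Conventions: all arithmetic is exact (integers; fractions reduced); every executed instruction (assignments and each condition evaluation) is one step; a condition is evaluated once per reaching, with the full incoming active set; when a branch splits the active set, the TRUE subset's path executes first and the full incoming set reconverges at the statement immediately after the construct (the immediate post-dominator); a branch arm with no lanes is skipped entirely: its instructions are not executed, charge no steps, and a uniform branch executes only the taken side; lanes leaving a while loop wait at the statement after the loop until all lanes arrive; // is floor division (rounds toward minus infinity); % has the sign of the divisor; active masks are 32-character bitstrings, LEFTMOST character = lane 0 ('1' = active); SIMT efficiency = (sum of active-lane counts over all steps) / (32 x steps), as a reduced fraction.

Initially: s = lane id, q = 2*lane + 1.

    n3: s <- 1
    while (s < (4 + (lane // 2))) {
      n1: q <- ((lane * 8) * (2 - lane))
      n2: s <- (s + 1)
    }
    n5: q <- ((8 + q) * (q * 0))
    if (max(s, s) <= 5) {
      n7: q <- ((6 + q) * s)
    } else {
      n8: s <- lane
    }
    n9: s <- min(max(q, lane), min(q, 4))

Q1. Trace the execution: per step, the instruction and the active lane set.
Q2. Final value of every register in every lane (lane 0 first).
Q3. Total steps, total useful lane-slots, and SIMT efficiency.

step 0: s <- 1                       11111111111111111111111111111111
step 1: eval (s < (4 + (lane // 2))) 11111111111111111111111111111111
step 2: q <- ((lane * 8) * (2 - lane)) 11111111111111111111111111111111
step 3: s <- (s + 1)                 11111111111111111111111111111111
step 4: eval (s < (4 + (lane // 2))) 11111111111111111111111111111111
step 5: q <- ((lane * 8) * (2 - lane)) 11111111111111111111111111111111
step 6: s <- (s + 1)                 11111111111111111111111111111111
step 7: eval (s < (4 + (lane // 2))) 11111111111111111111111111111111
step 8: q <- ((lane * 8) * (2 - lane)) 11111111111111111111111111111111
step 9: s <- (s + 1)                 11111111111111111111111111111111
step 10: eval (s < (4 + (lane // 2))) 11111111111111111111111111111111
step 11: q <- ((lane * 8) * (2 - lane)) 00111111111111111111111111111111
step 12: s <- (s + 1)                 00111111111111111111111111111111
step 13: eval (s < (4 + (lane // 2))) 00111111111111111111111111111111
step 14: q <- ((lane * 8) * (2 - lane)) 00001111111111111111111111111111
step 15: s <- (s + 1)                 00001111111111111111111111111111
step 16: eval (s < (4 + (lane // 2))) 00001111111111111111111111111111
step 17: q <- ((lane * 8) * (2 - lane)) 00000011111111111111111111111111
step 18: s <- (s + 1)                 00000011111111111111111111111111
step 19: eval (s < (4 + (lane // 2))) 00000011111111111111111111111111
step 20: q <- ((lane * 8) * (2 - lane)) 00000000111111111111111111111111
step 21: s <- (s + 1)                 00000000111111111111111111111111
step 22: eval (s < (4 + (lane // 2))) 00000000111111111111111111111111
step 23: q <- ((lane * 8) * (2 - lane)) 00000000001111111111111111111111
step 24: s <- (s + 1)                 00000000001111111111111111111111
step 25: eval (s < (4 + (lane // 2))) 00000000001111111111111111111111
step 26: q <- ((lane * 8) * (2 - lane)) 00000000000011111111111111111111
step 27: s <- (s + 1)                 00000000000011111111111111111111
step 28: eval (s < (4 + (lane // 2))) 00000000000011111111111111111111
step 29: q <- ((lane * 8) * (2 - lane)) 00000000000000111111111111111111
step 30: s <- (s + 1)                 00000000000000111111111111111111
step 31: eval (s < (4 + (lane // 2))) 00000000000000111111111111111111
step 32: q <- ((lane * 8) * (2 - lane)) 00000000000000001111111111111111
step 33: s <- (s + 1)                 00000000000000001111111111111111
step 34: eval (s < (4 + (lane // 2))) 00000000000000001111111111111111
step 35: q <- ((lane * 8) * (2 - lane)) 00000000000000000011111111111111
step 36: s <- (s + 1)                 00000000000000000011111111111111
step 37: eval (s < (4 + (lane // 2))) 00000000000000000011111111111111
step 38: q <- ((lane * 8) * (2 - lane)) 00000000000000000000111111111111
step 39: s <- (s + 1)                 00000000000000000000111111111111
step 40: eval (s < (4 + (lane // 2))) 00000000000000000000111111111111
step 41: q <- ((lane * 8) * (2 - lane)) 00000000000000000000001111111111
step 42: s <- (s + 1)                 00000000000000000000001111111111
step 43: eval (s < (4 + (lane // 2))) 00000000000000000000001111111111
step 44: q <- ((lane * 8) * (2 - lane)) 00000000000000000000000011111111
step 45: s <- (s + 1)                 00000000000000000000000011111111
step 46: eval (s < (4 + (lane // 2))) 00000000000000000000000011111111
step 47: q <- ((lane * 8) * (2 - lane)) 00000000000000000000000000111111
step 48: s <- (s + 1)                 00000000000000000000000000111111
step 49: eval (s < (4 + (lane // 2))) 00000000000000000000000000111111
step 50: q <- ((lane * 8) * (2 - lane)) 00000000000000000000000000001111
step 51: s <- (s + 1)                 00000000000000000000000000001111
step 52: eval (s < (4 + (lane // 2))) 00000000000000000000000000001111
step 53: q <- ((lane * 8) * (2 - lane)) 00000000000000000000000000000011
step 54: s <- (s + 1)                 00000000000000000000000000000011
step 55: eval (s < (4 + (lane // 2))) 00000000000000000000000000000011
step 56: q <- ((8 + q) * (q * 0))     11111111111111111111111111111111
step 57: eval (max(s, s) <= 5)        11111111111111111111111111111111
step 58: q <- ((6 + q) * s)           11110000000000000000000000000000
step 59: s <- lane                    00001111111111111111111111111111
step 60: s <- min(max(q, lane), min(q, 4)) 11111111111111111111111111111111

Answer: 61 steps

s: 4,4,4,4,0,0,0,0,0,0,0,0,0,0,0,0,0,0,0,0,0,0,0,0,0,0,0,0,0,0,0,0
q: 24,24,30,30,0,0,0,0,0,0,0,0,0,0,0,0,0,0,0,0,0,0,0,0,0,0,0,0,0,0,0,0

steps = 61; useful = 1200; efficiency = 1200/1952 = 75/122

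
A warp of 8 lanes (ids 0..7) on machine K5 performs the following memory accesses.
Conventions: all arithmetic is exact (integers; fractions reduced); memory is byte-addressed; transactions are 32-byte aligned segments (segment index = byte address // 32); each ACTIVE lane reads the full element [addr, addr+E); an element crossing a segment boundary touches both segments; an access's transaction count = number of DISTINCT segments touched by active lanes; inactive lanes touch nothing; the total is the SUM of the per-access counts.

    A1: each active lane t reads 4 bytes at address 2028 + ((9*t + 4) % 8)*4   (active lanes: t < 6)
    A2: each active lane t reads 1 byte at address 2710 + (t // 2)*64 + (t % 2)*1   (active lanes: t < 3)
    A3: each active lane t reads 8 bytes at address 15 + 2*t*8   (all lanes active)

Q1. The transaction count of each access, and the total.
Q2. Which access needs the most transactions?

A1: 2 transactions
A2: 2 transactions
A3: 5 transactions

Answer: 2,2,5; total 9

Answer: A3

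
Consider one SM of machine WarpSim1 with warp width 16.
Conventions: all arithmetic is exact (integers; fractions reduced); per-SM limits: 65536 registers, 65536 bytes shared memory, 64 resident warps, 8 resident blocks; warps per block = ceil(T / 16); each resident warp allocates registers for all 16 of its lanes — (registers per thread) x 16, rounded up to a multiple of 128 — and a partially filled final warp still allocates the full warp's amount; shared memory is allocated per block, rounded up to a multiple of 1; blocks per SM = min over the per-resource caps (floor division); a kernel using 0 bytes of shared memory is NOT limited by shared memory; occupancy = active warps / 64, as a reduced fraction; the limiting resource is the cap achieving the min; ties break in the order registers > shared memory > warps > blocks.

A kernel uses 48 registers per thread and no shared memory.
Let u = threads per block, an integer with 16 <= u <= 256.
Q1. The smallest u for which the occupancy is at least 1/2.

Answer: u = 49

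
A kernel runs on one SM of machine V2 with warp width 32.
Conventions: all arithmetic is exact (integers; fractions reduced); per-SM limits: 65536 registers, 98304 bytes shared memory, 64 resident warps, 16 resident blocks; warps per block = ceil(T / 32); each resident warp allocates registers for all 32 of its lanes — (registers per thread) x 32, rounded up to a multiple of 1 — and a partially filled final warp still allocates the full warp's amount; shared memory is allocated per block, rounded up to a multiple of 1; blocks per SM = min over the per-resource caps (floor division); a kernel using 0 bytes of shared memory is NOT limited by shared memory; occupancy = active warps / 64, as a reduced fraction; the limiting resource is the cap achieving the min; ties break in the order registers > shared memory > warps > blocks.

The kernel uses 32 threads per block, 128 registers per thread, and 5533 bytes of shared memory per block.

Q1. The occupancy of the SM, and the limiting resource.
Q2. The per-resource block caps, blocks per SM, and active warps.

Answer: occupancy 1/4, limited by registers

registers: 16 blocks
shared memory: 17 blocks
warps: 64 blocks
blocks: 16 blocks

Answer: 16 blocks, 16 active warps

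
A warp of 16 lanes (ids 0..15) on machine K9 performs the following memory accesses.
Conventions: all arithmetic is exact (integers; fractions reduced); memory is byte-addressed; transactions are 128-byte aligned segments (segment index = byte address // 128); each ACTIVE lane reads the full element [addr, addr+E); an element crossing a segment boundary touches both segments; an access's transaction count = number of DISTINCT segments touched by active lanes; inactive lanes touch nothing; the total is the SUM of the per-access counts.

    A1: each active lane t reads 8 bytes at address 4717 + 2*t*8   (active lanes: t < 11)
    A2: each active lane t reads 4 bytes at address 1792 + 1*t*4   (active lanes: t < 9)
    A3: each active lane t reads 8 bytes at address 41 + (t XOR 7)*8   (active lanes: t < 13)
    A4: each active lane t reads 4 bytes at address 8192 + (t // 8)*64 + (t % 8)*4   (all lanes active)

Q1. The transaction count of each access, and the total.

A1: 3 transactions
A2: 1 transaction
A3: 2 transactions
A4: 1 transaction

Answer: 3,1,2,1; total 7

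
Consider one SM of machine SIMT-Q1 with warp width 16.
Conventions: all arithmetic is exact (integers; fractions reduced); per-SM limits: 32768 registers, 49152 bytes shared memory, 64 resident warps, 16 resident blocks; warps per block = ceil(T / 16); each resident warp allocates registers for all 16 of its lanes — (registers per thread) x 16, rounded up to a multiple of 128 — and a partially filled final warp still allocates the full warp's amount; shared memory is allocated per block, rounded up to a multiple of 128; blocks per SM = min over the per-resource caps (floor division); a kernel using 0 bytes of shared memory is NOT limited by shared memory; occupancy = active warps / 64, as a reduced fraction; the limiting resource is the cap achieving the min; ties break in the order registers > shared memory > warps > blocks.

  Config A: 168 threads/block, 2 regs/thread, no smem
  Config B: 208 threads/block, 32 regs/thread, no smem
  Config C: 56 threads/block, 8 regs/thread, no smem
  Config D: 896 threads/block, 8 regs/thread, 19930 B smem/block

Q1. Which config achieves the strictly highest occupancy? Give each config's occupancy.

occupancies: A 55/64, B 13/16, C 1, D 7/8

Answer: C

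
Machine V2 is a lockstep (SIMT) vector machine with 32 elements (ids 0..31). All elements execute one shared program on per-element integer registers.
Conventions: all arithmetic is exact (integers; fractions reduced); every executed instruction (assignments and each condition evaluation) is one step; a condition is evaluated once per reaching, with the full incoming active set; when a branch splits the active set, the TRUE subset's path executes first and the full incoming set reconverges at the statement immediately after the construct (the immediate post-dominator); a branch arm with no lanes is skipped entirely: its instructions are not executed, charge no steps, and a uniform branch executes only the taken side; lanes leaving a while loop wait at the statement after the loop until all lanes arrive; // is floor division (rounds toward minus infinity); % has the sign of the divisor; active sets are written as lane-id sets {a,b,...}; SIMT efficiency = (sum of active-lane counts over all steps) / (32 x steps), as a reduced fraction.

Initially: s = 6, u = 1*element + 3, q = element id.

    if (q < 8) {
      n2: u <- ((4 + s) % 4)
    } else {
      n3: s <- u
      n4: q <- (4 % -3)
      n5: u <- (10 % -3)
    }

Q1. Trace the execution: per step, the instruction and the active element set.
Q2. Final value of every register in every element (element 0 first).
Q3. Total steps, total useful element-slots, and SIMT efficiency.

step 0: eval (q < 8)                 {0,1,2,3,4,5,6,7,8,9,10,11,12,13,14,15,16,17,18,19,20,21,22,23,24,25,26,27,28,29,30,31}
step 1: u <- ((4 + s) % 4)           {0,1,2,3,4,5,6,7}
step 2: s <- u                       {8,9,10,11,12,13,14,15,16,17,18,19,20,21,22,23,24,25,26,27,28,29,30,31}
step 3: q <- (4 % -3)                {8,9,10,11,12,13,14,15,16,17,18,19,20,21,22,23,24,25,26,27,28,29,30,31}
step 4: u <- (10 % -3)               {8,9,10,11,12,13,14,15,16,17,18,19,20,21,22,23,24,25,26,27,28,29,30,31}

Answer: 5 steps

s: 6,6,6,6,6,6,6,6,11,12,13,14,15,16,17,18,19,20,21,22,23,24,25,26,27,28,29,30,31,32,33,34
u: 2,2,2,2,2,2,2,2,-2,-2,-2,-2,-2,-2,-2,-2,-2,-2,-2,-2,-2,-2,-2,-2,-2,-2,-2,-2,-2,-2,-2,-2
q: 0,1,2,3,4,5,6,7,-2,-2,-2,-2,-2,-2,-2,-2,-2,-2,-2,-2,-2,-2,-2,-2,-2,-2,-2,-2,-2,-2,-2,-2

steps = 5; useful = 112; efficiency = 112/160 = 7/10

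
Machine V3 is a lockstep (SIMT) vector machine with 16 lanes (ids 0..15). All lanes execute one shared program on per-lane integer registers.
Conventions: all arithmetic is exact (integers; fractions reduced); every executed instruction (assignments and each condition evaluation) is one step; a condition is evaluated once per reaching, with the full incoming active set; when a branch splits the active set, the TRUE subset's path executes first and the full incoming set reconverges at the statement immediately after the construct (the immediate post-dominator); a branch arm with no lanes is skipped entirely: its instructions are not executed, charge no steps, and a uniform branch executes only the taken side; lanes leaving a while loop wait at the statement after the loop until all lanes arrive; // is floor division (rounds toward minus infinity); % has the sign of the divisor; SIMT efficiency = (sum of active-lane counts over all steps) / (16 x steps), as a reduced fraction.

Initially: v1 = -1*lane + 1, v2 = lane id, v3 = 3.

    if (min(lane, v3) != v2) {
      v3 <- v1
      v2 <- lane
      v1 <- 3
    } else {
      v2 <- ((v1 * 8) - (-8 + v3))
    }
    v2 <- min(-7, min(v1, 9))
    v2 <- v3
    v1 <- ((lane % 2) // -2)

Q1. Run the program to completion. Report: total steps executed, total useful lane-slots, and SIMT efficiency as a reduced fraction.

Answer: 8 steps, 104 useful, 13/16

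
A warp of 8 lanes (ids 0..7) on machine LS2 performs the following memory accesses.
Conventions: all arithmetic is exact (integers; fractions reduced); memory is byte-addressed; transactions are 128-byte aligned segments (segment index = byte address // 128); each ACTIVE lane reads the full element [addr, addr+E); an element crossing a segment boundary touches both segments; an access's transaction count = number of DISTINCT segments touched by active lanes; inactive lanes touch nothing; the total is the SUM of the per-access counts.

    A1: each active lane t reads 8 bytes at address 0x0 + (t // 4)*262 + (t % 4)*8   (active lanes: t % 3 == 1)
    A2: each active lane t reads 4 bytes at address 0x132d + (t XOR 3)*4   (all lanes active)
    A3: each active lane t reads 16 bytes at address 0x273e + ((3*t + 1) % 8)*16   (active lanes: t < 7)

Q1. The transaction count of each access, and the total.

A1: 2 transactions
A2: 1 transaction
A3: 2 transactions

Answer: 2,1,2; total 5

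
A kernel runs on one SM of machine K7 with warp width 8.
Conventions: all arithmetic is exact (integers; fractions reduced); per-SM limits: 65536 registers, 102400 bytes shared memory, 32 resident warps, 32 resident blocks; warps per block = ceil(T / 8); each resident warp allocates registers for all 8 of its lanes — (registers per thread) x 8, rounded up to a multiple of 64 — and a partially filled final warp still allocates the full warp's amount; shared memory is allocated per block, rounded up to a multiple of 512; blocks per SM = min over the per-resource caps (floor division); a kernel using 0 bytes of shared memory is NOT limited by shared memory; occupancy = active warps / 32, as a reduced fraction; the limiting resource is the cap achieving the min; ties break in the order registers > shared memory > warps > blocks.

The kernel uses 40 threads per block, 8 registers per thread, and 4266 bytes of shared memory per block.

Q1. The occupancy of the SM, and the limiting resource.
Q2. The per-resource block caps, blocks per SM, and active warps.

Answer: occupancy 15/16, limited by warps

registers: 204 blocks
shared memory: 22 blocks
warps: 6 blocks
blocks: 32 blocks

Answer: 6 blocks, 30 active warps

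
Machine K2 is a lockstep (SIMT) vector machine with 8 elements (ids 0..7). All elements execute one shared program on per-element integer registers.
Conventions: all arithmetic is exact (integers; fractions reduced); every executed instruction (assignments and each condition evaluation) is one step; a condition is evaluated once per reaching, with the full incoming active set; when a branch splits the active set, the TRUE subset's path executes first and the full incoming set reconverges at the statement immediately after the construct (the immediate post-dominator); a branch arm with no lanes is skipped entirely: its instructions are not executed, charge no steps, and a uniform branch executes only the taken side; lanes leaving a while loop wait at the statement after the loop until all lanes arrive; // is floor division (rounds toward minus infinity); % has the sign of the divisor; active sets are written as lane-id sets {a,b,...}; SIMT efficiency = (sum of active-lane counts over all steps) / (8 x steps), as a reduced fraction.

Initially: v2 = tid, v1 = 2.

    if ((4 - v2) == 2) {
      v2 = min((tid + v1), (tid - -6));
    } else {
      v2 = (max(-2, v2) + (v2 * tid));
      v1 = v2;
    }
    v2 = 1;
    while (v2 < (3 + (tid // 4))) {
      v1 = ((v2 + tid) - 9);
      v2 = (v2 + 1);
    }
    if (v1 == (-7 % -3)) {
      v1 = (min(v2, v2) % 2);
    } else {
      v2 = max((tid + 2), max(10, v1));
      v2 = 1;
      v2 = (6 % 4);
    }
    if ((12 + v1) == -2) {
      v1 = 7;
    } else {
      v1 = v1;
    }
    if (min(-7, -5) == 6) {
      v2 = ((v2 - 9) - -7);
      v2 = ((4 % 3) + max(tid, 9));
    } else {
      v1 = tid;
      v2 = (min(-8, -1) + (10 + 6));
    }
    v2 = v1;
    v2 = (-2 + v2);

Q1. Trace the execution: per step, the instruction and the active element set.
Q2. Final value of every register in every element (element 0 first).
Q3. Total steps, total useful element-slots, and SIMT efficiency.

step 0: eval ((4 - v2) == 2)         {0,1,2,3,4,5,6,7}
step 1: v2 <- min((tid + v1), (tid - -6)) {2}
step 2: v2 <- (max(-2, v2) + (v2 * tid)) {0,1,3,4,5,6,7}
step 3: v1 <- v2                     {0,1,3,4,5,6,7}
step 4: v2 <- 1                      {0,1,2,3,4,5,6,7}
step 5: eval (v2 < (3 + (tid // 4))) {0,1,2,3,4,5,6,7}
step 6: v1 <- ((v2 + tid) - 9)       {0,1,2,3,4,5,6,7}
step 7: v2 <- (v2 + 1)               {0,1,2,3,4,5,6,7}
step 8: eval (v2 < (3 + (tid // 4))) {0,1,2,3,4,5,6,7}
step 9: v1 <- ((v2 + tid) - 9)       {0,1,2,3,4,5,6,7}
step 10: v2 <- (v2 + 1)               {0,1,2,3,4,5,6,7}
step 11: eval (v2 < (3 + (tid // 4))) {0,1,2,3,4,5,6,7}
step 12: v1 <- ((v2 + tid) - 9)       {4,5,6,7}
step 13: v2 <- (v2 + 1)               {4,5,6,7}
step 14: eval (v2 < (3 + (tid // 4))) {4,5,6,7}
step 15: eval (v1 == (-7 % -3))       {0,1,2,3,4,5,6,7}
step 16: v1 <- (min(v2, v2) % 2)      {5}
step 17: v2 <- max((tid + 2), max(10, v1)) {0,1,2,3,4,6,7}
step 18: v2 <- 1                      {0,1,2,3,4,6,7}
step 19: v2 <- (6 % 4)                {0,1,2,3,4,6,7}
step 20: eval ((12 + v1) == -2)       {0,1,2,3,4,5,6,7}
step 21: v1 <- v1                     {0,1,2,3,4,5,6,7}
step 22: eval (min(-7, -5) == 6)      {0,1,2,3,4,5,6,7}
step 23: v1 <- tid                    {0,1,2,3,4,5,6,7}
step 24: v2 <- (min(-8, -1) + (10 + 6)) {0,1,2,3,4,5,6,7}
step 25: v2 <- v1                     {0,1,2,3,4,5,6,7}
step 26: v2 <- (-2 + v2)              {0,1,2,3,4,5,6,7}

Answer: 27 steps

v2: -2,-1,0,1,2,3,4,5
v1: 0,1,2,3,4,5,6,7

steps = 27; useful = 185; efficiency = 185/216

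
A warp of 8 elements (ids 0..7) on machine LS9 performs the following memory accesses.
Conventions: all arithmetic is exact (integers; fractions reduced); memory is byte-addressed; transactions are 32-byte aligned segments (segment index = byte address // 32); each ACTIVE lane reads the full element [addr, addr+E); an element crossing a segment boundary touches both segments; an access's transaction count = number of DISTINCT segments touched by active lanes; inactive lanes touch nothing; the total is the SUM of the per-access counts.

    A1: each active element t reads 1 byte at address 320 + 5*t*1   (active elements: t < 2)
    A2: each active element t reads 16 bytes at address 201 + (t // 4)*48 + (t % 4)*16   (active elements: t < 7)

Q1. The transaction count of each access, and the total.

A1: 1 transaction
A2: 4 transactions

Answer: 1,4; total 5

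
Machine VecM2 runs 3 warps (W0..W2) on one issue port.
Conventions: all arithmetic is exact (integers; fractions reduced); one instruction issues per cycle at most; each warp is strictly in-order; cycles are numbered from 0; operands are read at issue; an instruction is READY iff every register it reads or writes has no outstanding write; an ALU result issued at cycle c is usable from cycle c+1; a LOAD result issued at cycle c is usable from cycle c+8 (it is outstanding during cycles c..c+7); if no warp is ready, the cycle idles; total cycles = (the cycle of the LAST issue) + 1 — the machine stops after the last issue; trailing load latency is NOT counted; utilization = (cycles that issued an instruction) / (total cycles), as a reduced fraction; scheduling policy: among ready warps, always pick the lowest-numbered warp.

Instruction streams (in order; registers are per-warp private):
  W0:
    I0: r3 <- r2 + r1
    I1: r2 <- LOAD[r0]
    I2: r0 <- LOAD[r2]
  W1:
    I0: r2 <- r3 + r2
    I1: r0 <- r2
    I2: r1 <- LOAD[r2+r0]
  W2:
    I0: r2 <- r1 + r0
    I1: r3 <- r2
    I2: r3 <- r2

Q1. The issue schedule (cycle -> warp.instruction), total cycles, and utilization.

cycle 0: W0.I0
cycle 1: W0.I1
cycle 2: W1.I0
cycle 3: W1.I1
cycle 4: W1.I2
cycle 5: W2.I0
cycle 6: W2.I1
cycle 7: W2.I2
cycle 8: idle
cycle 9: W0.I2

Answer: 10 cycles, utilization 9/10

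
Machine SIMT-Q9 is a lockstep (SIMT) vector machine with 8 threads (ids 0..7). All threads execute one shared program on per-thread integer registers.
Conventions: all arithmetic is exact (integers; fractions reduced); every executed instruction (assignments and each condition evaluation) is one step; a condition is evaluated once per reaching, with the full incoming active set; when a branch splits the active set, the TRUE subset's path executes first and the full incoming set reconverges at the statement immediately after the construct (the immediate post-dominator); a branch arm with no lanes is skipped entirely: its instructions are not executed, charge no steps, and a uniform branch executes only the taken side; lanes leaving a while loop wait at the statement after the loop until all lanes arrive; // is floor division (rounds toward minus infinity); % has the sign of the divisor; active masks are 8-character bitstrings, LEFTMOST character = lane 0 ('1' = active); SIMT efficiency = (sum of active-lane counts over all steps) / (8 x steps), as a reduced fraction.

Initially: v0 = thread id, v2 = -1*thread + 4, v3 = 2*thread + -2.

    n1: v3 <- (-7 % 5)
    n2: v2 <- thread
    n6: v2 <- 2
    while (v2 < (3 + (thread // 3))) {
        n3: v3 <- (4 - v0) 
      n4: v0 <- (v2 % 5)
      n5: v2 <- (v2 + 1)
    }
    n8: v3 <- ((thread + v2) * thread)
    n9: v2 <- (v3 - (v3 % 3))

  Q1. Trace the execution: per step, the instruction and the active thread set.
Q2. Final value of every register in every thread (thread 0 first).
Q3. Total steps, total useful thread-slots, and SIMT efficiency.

step 0: v3 <- (-7 % 5)               11111111
step 1: v2 <- thread                 11111111
step 2: v2 <- 2                      11111111
step 3: eval (v2 < (3 + (thread // 3))) 11111111
step 4: v3 <- (4 - v0)               11111111
step 5: v0 <- (v2 % 5)               11111111
step 6: v2 <- (v2 + 1)               11111111
step 7: eval (v2 < (3 + (thread // 3))) 11111111
step 8: v3 <- (4 - v0)               00011111
step 9: v0 <- (v2 % 5)               00011111
step 10: v2 <- (v2 + 1)               00011111
step 11: eval (v2 < (3 + (thread // 3))) 00011111
step 12: v3 <- (4 - v0)               00000011
step 13: v0 <- (v2 % 5)               00000011
step 14: v2 <- (v2 + 1)               00000011
step 15: eval (v2 < (3 + (thread // 3))) 00000011
step 16: v3 <- ((thread + v2) * thread) 11111111
step 17: v2 <- (v3 - (v3 % 3))        11111111

Answer: 18 steps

v0: 2,2,2,3,3,3,4,4
v2: 0,3,9,21,30,45,66,84
v3: 0,4,10,21,32,45,66,84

steps = 18; useful = 108; efficiency = 108/144 = 3/4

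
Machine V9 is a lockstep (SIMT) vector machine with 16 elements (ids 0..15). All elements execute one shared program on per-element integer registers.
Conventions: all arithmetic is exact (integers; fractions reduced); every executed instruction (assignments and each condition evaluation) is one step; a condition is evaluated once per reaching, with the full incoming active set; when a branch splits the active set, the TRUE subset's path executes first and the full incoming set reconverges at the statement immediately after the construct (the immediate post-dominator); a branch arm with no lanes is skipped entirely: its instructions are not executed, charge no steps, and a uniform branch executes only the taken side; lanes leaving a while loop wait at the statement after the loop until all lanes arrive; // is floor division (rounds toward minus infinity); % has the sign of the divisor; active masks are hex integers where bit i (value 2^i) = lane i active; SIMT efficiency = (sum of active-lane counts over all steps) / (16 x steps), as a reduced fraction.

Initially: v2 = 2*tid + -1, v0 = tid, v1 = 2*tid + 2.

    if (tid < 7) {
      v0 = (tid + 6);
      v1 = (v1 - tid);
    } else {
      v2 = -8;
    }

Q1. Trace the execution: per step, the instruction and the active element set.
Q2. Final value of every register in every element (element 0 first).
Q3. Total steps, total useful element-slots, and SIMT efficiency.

step 0: eval (tid < 7)               0xffff
step 1: v0 <- (tid + 6)              0x007f
step 2: v1 <- (v1 - tid)             0x007f
step 3: v2 <- -8                     0xff80

Answer: 4 steps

v2: -1,1,3,5,7,9,11,-8,-8,-8,-8,-8,-8,-8,-8,-8
v0: 6,7,8,9,10,11,12,7,8,9,10,11,12,13,14,15
v1: 2,3,4,5,6,7,8,16,18,20,22,24,26,28,30,32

steps = 4; useful = 39; efficiency = 39/64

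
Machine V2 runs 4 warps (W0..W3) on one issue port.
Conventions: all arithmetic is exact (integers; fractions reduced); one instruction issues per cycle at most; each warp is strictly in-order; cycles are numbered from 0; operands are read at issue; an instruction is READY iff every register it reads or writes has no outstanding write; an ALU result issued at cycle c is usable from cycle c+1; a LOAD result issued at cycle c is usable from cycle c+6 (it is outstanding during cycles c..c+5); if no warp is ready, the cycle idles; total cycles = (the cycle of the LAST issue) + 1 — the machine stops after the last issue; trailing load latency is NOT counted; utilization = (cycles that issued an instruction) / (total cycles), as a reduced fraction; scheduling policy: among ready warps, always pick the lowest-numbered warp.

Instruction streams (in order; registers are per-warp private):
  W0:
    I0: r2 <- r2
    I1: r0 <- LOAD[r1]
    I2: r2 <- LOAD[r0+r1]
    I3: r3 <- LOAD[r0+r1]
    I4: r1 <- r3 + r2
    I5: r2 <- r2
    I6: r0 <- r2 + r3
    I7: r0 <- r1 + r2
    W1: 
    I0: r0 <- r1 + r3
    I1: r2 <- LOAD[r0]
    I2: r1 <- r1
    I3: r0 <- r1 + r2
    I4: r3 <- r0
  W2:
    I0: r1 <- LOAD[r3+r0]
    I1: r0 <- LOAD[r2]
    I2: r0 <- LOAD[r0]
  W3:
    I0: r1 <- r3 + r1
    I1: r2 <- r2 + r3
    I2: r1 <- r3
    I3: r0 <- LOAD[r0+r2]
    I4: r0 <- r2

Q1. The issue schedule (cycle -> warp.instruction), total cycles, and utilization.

cycle 0: W0.I0
cycle 1: W0.I1
cycle 2: W1.I0
cycle 3: W1.I1
cycle 4: W1.I2
cycle 5: W2.I0
cycle 6: W2.I1
cycle 7: W0.I2
cycle 8: W0.I3
cycle 9: W1.I3
cycle 10: W1.I4
cycle 11: W3.I0
cycle 12: W2.I2
cycle 13: W3.I1
cycle 14: W0.I4
cycle 15: W0.I5
cycle 16: W0.I6
cycle 17: W0.I7
cycle 18: W3.I2
cycle 19: W3.I3
cycle 20: idle
cycle 21: idle
cycle 22: idle
cycle 23: idle
cycle 24: idle
cycle 25: W3.I4

Answer: 26 cycles, utilization 21/26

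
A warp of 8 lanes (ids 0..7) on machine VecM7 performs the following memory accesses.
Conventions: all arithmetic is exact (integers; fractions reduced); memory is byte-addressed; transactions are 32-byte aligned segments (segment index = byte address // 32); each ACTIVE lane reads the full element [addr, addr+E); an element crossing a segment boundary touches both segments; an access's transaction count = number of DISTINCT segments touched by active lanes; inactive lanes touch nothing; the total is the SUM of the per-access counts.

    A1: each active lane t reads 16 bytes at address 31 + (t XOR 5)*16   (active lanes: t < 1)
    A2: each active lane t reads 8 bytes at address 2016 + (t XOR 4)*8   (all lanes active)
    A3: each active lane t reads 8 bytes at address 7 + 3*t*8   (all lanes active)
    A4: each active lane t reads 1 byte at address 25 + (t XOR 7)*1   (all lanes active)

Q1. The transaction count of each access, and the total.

A1: 1 transaction
A2: 2 transactions
A3: 6 transactions
A4: 2 transactions

Answer: 1,2,6,2; total 11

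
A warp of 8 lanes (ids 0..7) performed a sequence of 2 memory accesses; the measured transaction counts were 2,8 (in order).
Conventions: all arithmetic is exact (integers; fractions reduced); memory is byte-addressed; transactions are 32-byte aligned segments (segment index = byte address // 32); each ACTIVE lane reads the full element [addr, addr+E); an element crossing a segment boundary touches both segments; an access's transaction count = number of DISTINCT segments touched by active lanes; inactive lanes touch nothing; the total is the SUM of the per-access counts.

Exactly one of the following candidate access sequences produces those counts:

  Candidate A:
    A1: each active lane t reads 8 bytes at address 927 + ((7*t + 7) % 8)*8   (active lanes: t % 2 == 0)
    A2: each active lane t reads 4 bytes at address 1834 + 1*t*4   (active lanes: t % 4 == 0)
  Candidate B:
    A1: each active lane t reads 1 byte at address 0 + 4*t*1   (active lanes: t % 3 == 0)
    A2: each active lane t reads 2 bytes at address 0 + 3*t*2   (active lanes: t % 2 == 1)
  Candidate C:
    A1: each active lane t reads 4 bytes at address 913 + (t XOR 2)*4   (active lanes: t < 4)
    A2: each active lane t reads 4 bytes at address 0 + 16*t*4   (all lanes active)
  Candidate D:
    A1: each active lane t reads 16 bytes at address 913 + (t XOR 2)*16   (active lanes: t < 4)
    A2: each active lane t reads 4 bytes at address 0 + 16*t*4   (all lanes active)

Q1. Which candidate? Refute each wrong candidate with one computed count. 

A: A2 gives 1 transaction, not 8
B: A1 gives 1 transaction, not 2
D: A1 gives 3 transactions, not 2
C: all counts match (2,8)

Answer: C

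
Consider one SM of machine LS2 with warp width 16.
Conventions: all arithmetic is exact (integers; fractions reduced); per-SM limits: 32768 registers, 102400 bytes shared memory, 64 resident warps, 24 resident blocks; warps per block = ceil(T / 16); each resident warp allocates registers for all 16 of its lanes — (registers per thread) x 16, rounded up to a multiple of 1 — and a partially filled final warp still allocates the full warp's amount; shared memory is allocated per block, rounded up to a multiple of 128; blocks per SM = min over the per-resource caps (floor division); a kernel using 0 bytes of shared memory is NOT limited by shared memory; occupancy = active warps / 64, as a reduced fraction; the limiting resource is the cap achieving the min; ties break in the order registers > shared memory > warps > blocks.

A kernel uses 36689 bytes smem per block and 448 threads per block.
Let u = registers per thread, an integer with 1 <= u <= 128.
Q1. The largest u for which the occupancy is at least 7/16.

Answer: u = 73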